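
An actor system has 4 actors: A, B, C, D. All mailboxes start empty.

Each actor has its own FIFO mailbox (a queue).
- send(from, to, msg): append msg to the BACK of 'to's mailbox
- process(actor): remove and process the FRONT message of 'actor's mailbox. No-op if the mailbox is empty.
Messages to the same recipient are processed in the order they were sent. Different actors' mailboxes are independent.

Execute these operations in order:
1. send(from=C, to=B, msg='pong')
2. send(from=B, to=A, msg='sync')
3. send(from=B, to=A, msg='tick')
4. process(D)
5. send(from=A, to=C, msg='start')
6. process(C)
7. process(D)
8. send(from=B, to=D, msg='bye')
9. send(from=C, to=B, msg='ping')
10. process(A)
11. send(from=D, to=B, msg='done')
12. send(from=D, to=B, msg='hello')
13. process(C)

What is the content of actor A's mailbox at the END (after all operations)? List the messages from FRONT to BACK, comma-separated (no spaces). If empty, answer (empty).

Answer: tick

Derivation:
After 1 (send(from=C, to=B, msg='pong')): A:[] B:[pong] C:[] D:[]
After 2 (send(from=B, to=A, msg='sync')): A:[sync] B:[pong] C:[] D:[]
After 3 (send(from=B, to=A, msg='tick')): A:[sync,tick] B:[pong] C:[] D:[]
After 4 (process(D)): A:[sync,tick] B:[pong] C:[] D:[]
After 5 (send(from=A, to=C, msg='start')): A:[sync,tick] B:[pong] C:[start] D:[]
After 6 (process(C)): A:[sync,tick] B:[pong] C:[] D:[]
After 7 (process(D)): A:[sync,tick] B:[pong] C:[] D:[]
After 8 (send(from=B, to=D, msg='bye')): A:[sync,tick] B:[pong] C:[] D:[bye]
After 9 (send(from=C, to=B, msg='ping')): A:[sync,tick] B:[pong,ping] C:[] D:[bye]
After 10 (process(A)): A:[tick] B:[pong,ping] C:[] D:[bye]
After 11 (send(from=D, to=B, msg='done')): A:[tick] B:[pong,ping,done] C:[] D:[bye]
After 12 (send(from=D, to=B, msg='hello')): A:[tick] B:[pong,ping,done,hello] C:[] D:[bye]
After 13 (process(C)): A:[tick] B:[pong,ping,done,hello] C:[] D:[bye]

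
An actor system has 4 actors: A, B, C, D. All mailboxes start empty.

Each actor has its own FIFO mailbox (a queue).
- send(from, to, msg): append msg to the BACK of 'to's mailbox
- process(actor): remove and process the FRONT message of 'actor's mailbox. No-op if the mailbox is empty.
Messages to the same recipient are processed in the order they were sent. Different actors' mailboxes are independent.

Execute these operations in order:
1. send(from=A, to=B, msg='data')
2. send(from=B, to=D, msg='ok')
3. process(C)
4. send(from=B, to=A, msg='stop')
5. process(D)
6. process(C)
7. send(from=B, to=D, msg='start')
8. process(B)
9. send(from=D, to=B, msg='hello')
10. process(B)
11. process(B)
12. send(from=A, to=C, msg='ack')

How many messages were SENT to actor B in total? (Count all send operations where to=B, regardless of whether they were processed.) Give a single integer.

After 1 (send(from=A, to=B, msg='data')): A:[] B:[data] C:[] D:[]
After 2 (send(from=B, to=D, msg='ok')): A:[] B:[data] C:[] D:[ok]
After 3 (process(C)): A:[] B:[data] C:[] D:[ok]
After 4 (send(from=B, to=A, msg='stop')): A:[stop] B:[data] C:[] D:[ok]
After 5 (process(D)): A:[stop] B:[data] C:[] D:[]
After 6 (process(C)): A:[stop] B:[data] C:[] D:[]
After 7 (send(from=B, to=D, msg='start')): A:[stop] B:[data] C:[] D:[start]
After 8 (process(B)): A:[stop] B:[] C:[] D:[start]
After 9 (send(from=D, to=B, msg='hello')): A:[stop] B:[hello] C:[] D:[start]
After 10 (process(B)): A:[stop] B:[] C:[] D:[start]
After 11 (process(B)): A:[stop] B:[] C:[] D:[start]
After 12 (send(from=A, to=C, msg='ack')): A:[stop] B:[] C:[ack] D:[start]

Answer: 2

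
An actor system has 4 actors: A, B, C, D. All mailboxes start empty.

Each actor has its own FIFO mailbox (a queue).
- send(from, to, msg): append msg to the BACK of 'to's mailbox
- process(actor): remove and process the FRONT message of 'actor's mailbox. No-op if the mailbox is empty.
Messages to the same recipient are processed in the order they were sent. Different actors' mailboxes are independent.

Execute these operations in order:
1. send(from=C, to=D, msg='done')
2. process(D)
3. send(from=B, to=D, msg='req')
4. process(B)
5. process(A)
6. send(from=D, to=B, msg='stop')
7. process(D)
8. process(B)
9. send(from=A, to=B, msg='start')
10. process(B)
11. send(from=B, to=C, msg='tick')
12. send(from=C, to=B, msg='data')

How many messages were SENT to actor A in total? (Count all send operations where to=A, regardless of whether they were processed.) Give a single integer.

After 1 (send(from=C, to=D, msg='done')): A:[] B:[] C:[] D:[done]
After 2 (process(D)): A:[] B:[] C:[] D:[]
After 3 (send(from=B, to=D, msg='req')): A:[] B:[] C:[] D:[req]
After 4 (process(B)): A:[] B:[] C:[] D:[req]
After 5 (process(A)): A:[] B:[] C:[] D:[req]
After 6 (send(from=D, to=B, msg='stop')): A:[] B:[stop] C:[] D:[req]
After 7 (process(D)): A:[] B:[stop] C:[] D:[]
After 8 (process(B)): A:[] B:[] C:[] D:[]
After 9 (send(from=A, to=B, msg='start')): A:[] B:[start] C:[] D:[]
After 10 (process(B)): A:[] B:[] C:[] D:[]
After 11 (send(from=B, to=C, msg='tick')): A:[] B:[] C:[tick] D:[]
After 12 (send(from=C, to=B, msg='data')): A:[] B:[data] C:[tick] D:[]

Answer: 0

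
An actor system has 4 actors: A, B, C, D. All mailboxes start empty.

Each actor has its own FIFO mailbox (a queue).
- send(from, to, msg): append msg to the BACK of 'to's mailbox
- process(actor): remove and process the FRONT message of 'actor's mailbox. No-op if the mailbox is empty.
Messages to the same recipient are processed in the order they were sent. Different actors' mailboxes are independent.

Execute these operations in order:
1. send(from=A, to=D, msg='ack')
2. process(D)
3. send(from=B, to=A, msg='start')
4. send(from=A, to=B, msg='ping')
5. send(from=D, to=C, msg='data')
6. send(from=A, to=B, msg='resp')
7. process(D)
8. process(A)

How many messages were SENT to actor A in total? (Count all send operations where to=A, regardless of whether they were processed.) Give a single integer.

Answer: 1

Derivation:
After 1 (send(from=A, to=D, msg='ack')): A:[] B:[] C:[] D:[ack]
After 2 (process(D)): A:[] B:[] C:[] D:[]
After 3 (send(from=B, to=A, msg='start')): A:[start] B:[] C:[] D:[]
After 4 (send(from=A, to=B, msg='ping')): A:[start] B:[ping] C:[] D:[]
After 5 (send(from=D, to=C, msg='data')): A:[start] B:[ping] C:[data] D:[]
After 6 (send(from=A, to=B, msg='resp')): A:[start] B:[ping,resp] C:[data] D:[]
After 7 (process(D)): A:[start] B:[ping,resp] C:[data] D:[]
After 8 (process(A)): A:[] B:[ping,resp] C:[data] D:[]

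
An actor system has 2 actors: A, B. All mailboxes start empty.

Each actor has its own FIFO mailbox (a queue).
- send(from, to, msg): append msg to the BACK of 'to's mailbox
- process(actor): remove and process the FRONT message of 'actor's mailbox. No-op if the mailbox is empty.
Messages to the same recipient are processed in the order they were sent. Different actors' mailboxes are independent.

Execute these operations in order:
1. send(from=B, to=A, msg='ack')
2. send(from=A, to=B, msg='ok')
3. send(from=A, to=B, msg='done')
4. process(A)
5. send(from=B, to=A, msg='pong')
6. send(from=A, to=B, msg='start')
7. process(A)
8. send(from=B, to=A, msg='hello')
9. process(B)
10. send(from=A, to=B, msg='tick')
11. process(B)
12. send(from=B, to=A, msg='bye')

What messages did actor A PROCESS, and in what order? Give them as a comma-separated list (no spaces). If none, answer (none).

After 1 (send(from=B, to=A, msg='ack')): A:[ack] B:[]
After 2 (send(from=A, to=B, msg='ok')): A:[ack] B:[ok]
After 3 (send(from=A, to=B, msg='done')): A:[ack] B:[ok,done]
After 4 (process(A)): A:[] B:[ok,done]
After 5 (send(from=B, to=A, msg='pong')): A:[pong] B:[ok,done]
After 6 (send(from=A, to=B, msg='start')): A:[pong] B:[ok,done,start]
After 7 (process(A)): A:[] B:[ok,done,start]
After 8 (send(from=B, to=A, msg='hello')): A:[hello] B:[ok,done,start]
After 9 (process(B)): A:[hello] B:[done,start]
After 10 (send(from=A, to=B, msg='tick')): A:[hello] B:[done,start,tick]
After 11 (process(B)): A:[hello] B:[start,tick]
After 12 (send(from=B, to=A, msg='bye')): A:[hello,bye] B:[start,tick]

Answer: ack,pong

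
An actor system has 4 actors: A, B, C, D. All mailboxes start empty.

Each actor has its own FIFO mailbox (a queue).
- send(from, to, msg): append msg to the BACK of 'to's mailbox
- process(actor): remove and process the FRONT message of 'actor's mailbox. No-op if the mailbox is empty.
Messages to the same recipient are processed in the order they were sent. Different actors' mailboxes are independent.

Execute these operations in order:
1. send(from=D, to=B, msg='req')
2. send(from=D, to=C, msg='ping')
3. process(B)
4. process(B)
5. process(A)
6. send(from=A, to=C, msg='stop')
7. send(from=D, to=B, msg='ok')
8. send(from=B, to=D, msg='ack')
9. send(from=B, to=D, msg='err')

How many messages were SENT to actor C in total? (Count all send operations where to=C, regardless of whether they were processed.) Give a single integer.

After 1 (send(from=D, to=B, msg='req')): A:[] B:[req] C:[] D:[]
After 2 (send(from=D, to=C, msg='ping')): A:[] B:[req] C:[ping] D:[]
After 3 (process(B)): A:[] B:[] C:[ping] D:[]
After 4 (process(B)): A:[] B:[] C:[ping] D:[]
After 5 (process(A)): A:[] B:[] C:[ping] D:[]
After 6 (send(from=A, to=C, msg='stop')): A:[] B:[] C:[ping,stop] D:[]
After 7 (send(from=D, to=B, msg='ok')): A:[] B:[ok] C:[ping,stop] D:[]
After 8 (send(from=B, to=D, msg='ack')): A:[] B:[ok] C:[ping,stop] D:[ack]
After 9 (send(from=B, to=D, msg='err')): A:[] B:[ok] C:[ping,stop] D:[ack,err]

Answer: 2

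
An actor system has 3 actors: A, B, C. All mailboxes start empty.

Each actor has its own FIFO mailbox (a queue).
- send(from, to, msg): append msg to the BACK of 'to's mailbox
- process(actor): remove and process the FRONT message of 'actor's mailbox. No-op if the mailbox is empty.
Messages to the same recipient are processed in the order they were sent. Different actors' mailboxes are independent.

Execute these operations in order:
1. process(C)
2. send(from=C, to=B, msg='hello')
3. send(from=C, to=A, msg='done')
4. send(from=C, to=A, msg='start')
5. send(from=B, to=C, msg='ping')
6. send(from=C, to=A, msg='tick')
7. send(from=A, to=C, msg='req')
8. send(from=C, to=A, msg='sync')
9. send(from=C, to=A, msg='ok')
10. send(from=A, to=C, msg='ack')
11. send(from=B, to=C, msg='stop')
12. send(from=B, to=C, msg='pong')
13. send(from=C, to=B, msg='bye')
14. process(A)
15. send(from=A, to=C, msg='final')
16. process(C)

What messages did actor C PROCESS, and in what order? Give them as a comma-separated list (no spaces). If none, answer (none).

After 1 (process(C)): A:[] B:[] C:[]
After 2 (send(from=C, to=B, msg='hello')): A:[] B:[hello] C:[]
After 3 (send(from=C, to=A, msg='done')): A:[done] B:[hello] C:[]
After 4 (send(from=C, to=A, msg='start')): A:[done,start] B:[hello] C:[]
After 5 (send(from=B, to=C, msg='ping')): A:[done,start] B:[hello] C:[ping]
After 6 (send(from=C, to=A, msg='tick')): A:[done,start,tick] B:[hello] C:[ping]
After 7 (send(from=A, to=C, msg='req')): A:[done,start,tick] B:[hello] C:[ping,req]
After 8 (send(from=C, to=A, msg='sync')): A:[done,start,tick,sync] B:[hello] C:[ping,req]
After 9 (send(from=C, to=A, msg='ok')): A:[done,start,tick,sync,ok] B:[hello] C:[ping,req]
After 10 (send(from=A, to=C, msg='ack')): A:[done,start,tick,sync,ok] B:[hello] C:[ping,req,ack]
After 11 (send(from=B, to=C, msg='stop')): A:[done,start,tick,sync,ok] B:[hello] C:[ping,req,ack,stop]
After 12 (send(from=B, to=C, msg='pong')): A:[done,start,tick,sync,ok] B:[hello] C:[ping,req,ack,stop,pong]
After 13 (send(from=C, to=B, msg='bye')): A:[done,start,tick,sync,ok] B:[hello,bye] C:[ping,req,ack,stop,pong]
After 14 (process(A)): A:[start,tick,sync,ok] B:[hello,bye] C:[ping,req,ack,stop,pong]
After 15 (send(from=A, to=C, msg='final')): A:[start,tick,sync,ok] B:[hello,bye] C:[ping,req,ack,stop,pong,final]
After 16 (process(C)): A:[start,tick,sync,ok] B:[hello,bye] C:[req,ack,stop,pong,final]

Answer: ping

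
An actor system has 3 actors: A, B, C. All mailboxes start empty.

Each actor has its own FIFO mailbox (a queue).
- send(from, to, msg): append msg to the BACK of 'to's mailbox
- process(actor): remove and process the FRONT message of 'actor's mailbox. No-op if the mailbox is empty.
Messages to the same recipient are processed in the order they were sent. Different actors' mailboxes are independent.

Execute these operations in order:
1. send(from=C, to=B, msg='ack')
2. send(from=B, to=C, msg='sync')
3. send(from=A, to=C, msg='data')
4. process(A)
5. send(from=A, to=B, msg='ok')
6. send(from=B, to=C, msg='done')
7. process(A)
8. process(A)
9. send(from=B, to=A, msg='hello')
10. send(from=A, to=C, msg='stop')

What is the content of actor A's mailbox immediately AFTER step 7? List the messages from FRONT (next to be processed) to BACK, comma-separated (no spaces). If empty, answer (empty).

After 1 (send(from=C, to=B, msg='ack')): A:[] B:[ack] C:[]
After 2 (send(from=B, to=C, msg='sync')): A:[] B:[ack] C:[sync]
After 3 (send(from=A, to=C, msg='data')): A:[] B:[ack] C:[sync,data]
After 4 (process(A)): A:[] B:[ack] C:[sync,data]
After 5 (send(from=A, to=B, msg='ok')): A:[] B:[ack,ok] C:[sync,data]
After 6 (send(from=B, to=C, msg='done')): A:[] B:[ack,ok] C:[sync,data,done]
After 7 (process(A)): A:[] B:[ack,ok] C:[sync,data,done]

(empty)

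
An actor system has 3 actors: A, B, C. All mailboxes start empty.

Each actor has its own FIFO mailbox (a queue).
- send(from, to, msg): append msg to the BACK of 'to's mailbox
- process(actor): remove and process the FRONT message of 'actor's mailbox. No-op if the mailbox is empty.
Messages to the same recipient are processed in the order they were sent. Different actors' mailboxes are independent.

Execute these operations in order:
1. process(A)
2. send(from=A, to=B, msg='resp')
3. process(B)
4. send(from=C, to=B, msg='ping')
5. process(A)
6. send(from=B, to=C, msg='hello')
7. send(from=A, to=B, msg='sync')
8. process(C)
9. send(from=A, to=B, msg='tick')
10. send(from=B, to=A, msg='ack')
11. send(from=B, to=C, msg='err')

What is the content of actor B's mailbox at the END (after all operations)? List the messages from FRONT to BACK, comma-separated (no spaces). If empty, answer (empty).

Answer: ping,sync,tick

Derivation:
After 1 (process(A)): A:[] B:[] C:[]
After 2 (send(from=A, to=B, msg='resp')): A:[] B:[resp] C:[]
After 3 (process(B)): A:[] B:[] C:[]
After 4 (send(from=C, to=B, msg='ping')): A:[] B:[ping] C:[]
After 5 (process(A)): A:[] B:[ping] C:[]
After 6 (send(from=B, to=C, msg='hello')): A:[] B:[ping] C:[hello]
After 7 (send(from=A, to=B, msg='sync')): A:[] B:[ping,sync] C:[hello]
After 8 (process(C)): A:[] B:[ping,sync] C:[]
After 9 (send(from=A, to=B, msg='tick')): A:[] B:[ping,sync,tick] C:[]
After 10 (send(from=B, to=A, msg='ack')): A:[ack] B:[ping,sync,tick] C:[]
After 11 (send(from=B, to=C, msg='err')): A:[ack] B:[ping,sync,tick] C:[err]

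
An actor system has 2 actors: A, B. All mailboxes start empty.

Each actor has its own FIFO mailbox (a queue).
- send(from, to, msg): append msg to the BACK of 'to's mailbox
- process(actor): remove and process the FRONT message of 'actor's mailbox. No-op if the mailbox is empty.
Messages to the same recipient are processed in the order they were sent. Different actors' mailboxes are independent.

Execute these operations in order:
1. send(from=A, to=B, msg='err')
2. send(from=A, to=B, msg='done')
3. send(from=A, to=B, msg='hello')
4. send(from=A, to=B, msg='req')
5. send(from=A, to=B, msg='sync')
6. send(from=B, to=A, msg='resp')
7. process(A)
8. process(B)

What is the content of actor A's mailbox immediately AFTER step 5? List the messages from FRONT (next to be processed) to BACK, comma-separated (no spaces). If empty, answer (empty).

After 1 (send(from=A, to=B, msg='err')): A:[] B:[err]
After 2 (send(from=A, to=B, msg='done')): A:[] B:[err,done]
After 3 (send(from=A, to=B, msg='hello')): A:[] B:[err,done,hello]
After 4 (send(from=A, to=B, msg='req')): A:[] B:[err,done,hello,req]
After 5 (send(from=A, to=B, msg='sync')): A:[] B:[err,done,hello,req,sync]

(empty)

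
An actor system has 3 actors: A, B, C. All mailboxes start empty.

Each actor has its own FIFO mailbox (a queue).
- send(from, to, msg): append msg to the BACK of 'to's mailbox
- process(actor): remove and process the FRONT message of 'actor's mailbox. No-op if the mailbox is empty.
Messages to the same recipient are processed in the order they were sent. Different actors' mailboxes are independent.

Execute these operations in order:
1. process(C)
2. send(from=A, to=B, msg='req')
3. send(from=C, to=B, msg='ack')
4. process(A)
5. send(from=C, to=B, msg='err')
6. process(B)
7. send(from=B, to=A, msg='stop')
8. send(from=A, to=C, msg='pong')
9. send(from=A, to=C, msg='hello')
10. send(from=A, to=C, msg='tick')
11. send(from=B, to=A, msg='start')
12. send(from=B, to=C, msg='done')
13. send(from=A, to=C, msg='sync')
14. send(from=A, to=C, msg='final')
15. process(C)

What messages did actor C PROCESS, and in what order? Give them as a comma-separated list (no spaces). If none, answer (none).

Answer: pong

Derivation:
After 1 (process(C)): A:[] B:[] C:[]
After 2 (send(from=A, to=B, msg='req')): A:[] B:[req] C:[]
After 3 (send(from=C, to=B, msg='ack')): A:[] B:[req,ack] C:[]
After 4 (process(A)): A:[] B:[req,ack] C:[]
After 5 (send(from=C, to=B, msg='err')): A:[] B:[req,ack,err] C:[]
After 6 (process(B)): A:[] B:[ack,err] C:[]
After 7 (send(from=B, to=A, msg='stop')): A:[stop] B:[ack,err] C:[]
After 8 (send(from=A, to=C, msg='pong')): A:[stop] B:[ack,err] C:[pong]
After 9 (send(from=A, to=C, msg='hello')): A:[stop] B:[ack,err] C:[pong,hello]
After 10 (send(from=A, to=C, msg='tick')): A:[stop] B:[ack,err] C:[pong,hello,tick]
After 11 (send(from=B, to=A, msg='start')): A:[stop,start] B:[ack,err] C:[pong,hello,tick]
After 12 (send(from=B, to=C, msg='done')): A:[stop,start] B:[ack,err] C:[pong,hello,tick,done]
After 13 (send(from=A, to=C, msg='sync')): A:[stop,start] B:[ack,err] C:[pong,hello,tick,done,sync]
After 14 (send(from=A, to=C, msg='final')): A:[stop,start] B:[ack,err] C:[pong,hello,tick,done,sync,final]
After 15 (process(C)): A:[stop,start] B:[ack,err] C:[hello,tick,done,sync,final]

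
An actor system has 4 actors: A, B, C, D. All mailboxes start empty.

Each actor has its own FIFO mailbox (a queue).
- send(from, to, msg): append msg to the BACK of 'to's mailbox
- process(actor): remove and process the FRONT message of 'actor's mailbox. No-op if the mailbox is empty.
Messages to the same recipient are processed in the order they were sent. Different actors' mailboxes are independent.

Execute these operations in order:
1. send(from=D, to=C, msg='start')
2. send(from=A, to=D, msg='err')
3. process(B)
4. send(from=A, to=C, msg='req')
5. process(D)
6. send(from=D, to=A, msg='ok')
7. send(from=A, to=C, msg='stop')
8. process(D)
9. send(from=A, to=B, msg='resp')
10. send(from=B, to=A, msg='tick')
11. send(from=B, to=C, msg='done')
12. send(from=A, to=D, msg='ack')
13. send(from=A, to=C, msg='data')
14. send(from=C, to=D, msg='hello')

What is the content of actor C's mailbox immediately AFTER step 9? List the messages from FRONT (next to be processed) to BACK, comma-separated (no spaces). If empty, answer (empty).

After 1 (send(from=D, to=C, msg='start')): A:[] B:[] C:[start] D:[]
After 2 (send(from=A, to=D, msg='err')): A:[] B:[] C:[start] D:[err]
After 3 (process(B)): A:[] B:[] C:[start] D:[err]
After 4 (send(from=A, to=C, msg='req')): A:[] B:[] C:[start,req] D:[err]
After 5 (process(D)): A:[] B:[] C:[start,req] D:[]
After 6 (send(from=D, to=A, msg='ok')): A:[ok] B:[] C:[start,req] D:[]
After 7 (send(from=A, to=C, msg='stop')): A:[ok] B:[] C:[start,req,stop] D:[]
After 8 (process(D)): A:[ok] B:[] C:[start,req,stop] D:[]
After 9 (send(from=A, to=B, msg='resp')): A:[ok] B:[resp] C:[start,req,stop] D:[]

start,req,stop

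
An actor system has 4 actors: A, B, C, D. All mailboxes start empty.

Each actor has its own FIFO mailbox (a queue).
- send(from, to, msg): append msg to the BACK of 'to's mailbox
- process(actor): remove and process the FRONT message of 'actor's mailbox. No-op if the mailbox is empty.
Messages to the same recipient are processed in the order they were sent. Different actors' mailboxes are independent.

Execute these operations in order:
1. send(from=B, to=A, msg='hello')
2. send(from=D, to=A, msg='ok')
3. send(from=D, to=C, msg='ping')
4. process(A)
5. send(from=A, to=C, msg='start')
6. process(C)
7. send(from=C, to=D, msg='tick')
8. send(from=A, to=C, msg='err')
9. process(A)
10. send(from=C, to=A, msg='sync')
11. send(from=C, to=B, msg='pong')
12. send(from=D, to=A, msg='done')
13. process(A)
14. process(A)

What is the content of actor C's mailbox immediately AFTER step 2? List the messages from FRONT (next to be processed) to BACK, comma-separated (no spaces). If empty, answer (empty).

After 1 (send(from=B, to=A, msg='hello')): A:[hello] B:[] C:[] D:[]
After 2 (send(from=D, to=A, msg='ok')): A:[hello,ok] B:[] C:[] D:[]

(empty)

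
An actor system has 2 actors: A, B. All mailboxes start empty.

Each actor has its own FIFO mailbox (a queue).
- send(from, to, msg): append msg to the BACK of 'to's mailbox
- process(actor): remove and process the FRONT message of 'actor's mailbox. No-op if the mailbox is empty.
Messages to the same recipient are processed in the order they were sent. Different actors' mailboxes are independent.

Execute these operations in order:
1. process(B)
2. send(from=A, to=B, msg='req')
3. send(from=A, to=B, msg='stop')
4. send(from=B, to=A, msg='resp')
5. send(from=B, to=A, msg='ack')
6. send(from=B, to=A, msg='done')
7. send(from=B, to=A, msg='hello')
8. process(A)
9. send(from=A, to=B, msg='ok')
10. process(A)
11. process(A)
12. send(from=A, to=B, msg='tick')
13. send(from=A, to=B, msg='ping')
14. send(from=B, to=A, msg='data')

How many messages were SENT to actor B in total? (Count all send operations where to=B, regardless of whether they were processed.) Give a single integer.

After 1 (process(B)): A:[] B:[]
After 2 (send(from=A, to=B, msg='req')): A:[] B:[req]
After 3 (send(from=A, to=B, msg='stop')): A:[] B:[req,stop]
After 4 (send(from=B, to=A, msg='resp')): A:[resp] B:[req,stop]
After 5 (send(from=B, to=A, msg='ack')): A:[resp,ack] B:[req,stop]
After 6 (send(from=B, to=A, msg='done')): A:[resp,ack,done] B:[req,stop]
After 7 (send(from=B, to=A, msg='hello')): A:[resp,ack,done,hello] B:[req,stop]
After 8 (process(A)): A:[ack,done,hello] B:[req,stop]
After 9 (send(from=A, to=B, msg='ok')): A:[ack,done,hello] B:[req,stop,ok]
After 10 (process(A)): A:[done,hello] B:[req,stop,ok]
After 11 (process(A)): A:[hello] B:[req,stop,ok]
After 12 (send(from=A, to=B, msg='tick')): A:[hello] B:[req,stop,ok,tick]
After 13 (send(from=A, to=B, msg='ping')): A:[hello] B:[req,stop,ok,tick,ping]
After 14 (send(from=B, to=A, msg='data')): A:[hello,data] B:[req,stop,ok,tick,ping]

Answer: 5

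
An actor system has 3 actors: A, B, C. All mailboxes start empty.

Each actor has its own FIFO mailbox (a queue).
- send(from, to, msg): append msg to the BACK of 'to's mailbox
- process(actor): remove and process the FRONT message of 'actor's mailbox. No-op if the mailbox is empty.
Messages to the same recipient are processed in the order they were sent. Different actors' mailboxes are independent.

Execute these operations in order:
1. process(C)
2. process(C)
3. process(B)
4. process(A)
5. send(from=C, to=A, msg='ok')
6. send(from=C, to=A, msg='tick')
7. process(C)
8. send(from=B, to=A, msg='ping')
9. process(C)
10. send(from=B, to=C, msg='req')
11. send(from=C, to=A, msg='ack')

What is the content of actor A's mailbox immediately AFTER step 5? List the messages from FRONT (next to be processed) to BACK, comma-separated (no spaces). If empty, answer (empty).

After 1 (process(C)): A:[] B:[] C:[]
After 2 (process(C)): A:[] B:[] C:[]
After 3 (process(B)): A:[] B:[] C:[]
After 4 (process(A)): A:[] B:[] C:[]
After 5 (send(from=C, to=A, msg='ok')): A:[ok] B:[] C:[]

ok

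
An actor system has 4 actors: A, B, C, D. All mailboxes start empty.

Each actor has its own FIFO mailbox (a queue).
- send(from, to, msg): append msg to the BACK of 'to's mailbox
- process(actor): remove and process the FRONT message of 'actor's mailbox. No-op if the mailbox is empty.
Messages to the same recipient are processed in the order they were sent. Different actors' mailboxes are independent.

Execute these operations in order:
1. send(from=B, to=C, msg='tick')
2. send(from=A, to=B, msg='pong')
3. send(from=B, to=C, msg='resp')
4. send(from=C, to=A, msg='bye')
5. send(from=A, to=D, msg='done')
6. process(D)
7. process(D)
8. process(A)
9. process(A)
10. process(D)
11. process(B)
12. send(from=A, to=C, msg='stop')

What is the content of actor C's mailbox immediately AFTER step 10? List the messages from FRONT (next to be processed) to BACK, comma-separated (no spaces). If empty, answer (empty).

After 1 (send(from=B, to=C, msg='tick')): A:[] B:[] C:[tick] D:[]
After 2 (send(from=A, to=B, msg='pong')): A:[] B:[pong] C:[tick] D:[]
After 3 (send(from=B, to=C, msg='resp')): A:[] B:[pong] C:[tick,resp] D:[]
After 4 (send(from=C, to=A, msg='bye')): A:[bye] B:[pong] C:[tick,resp] D:[]
After 5 (send(from=A, to=D, msg='done')): A:[bye] B:[pong] C:[tick,resp] D:[done]
After 6 (process(D)): A:[bye] B:[pong] C:[tick,resp] D:[]
After 7 (process(D)): A:[bye] B:[pong] C:[tick,resp] D:[]
After 8 (process(A)): A:[] B:[pong] C:[tick,resp] D:[]
After 9 (process(A)): A:[] B:[pong] C:[tick,resp] D:[]
After 10 (process(D)): A:[] B:[pong] C:[tick,resp] D:[]

tick,resp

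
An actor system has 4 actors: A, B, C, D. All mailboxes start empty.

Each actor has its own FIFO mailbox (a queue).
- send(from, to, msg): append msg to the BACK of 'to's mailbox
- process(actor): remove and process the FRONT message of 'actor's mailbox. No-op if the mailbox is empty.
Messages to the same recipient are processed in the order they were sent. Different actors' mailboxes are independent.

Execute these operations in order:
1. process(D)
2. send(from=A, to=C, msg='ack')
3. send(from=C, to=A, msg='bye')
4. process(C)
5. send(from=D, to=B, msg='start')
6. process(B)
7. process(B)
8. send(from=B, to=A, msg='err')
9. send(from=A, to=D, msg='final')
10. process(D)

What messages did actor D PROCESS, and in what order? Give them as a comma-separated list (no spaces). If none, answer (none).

Answer: final

Derivation:
After 1 (process(D)): A:[] B:[] C:[] D:[]
After 2 (send(from=A, to=C, msg='ack')): A:[] B:[] C:[ack] D:[]
After 3 (send(from=C, to=A, msg='bye')): A:[bye] B:[] C:[ack] D:[]
After 4 (process(C)): A:[bye] B:[] C:[] D:[]
After 5 (send(from=D, to=B, msg='start')): A:[bye] B:[start] C:[] D:[]
After 6 (process(B)): A:[bye] B:[] C:[] D:[]
After 7 (process(B)): A:[bye] B:[] C:[] D:[]
After 8 (send(from=B, to=A, msg='err')): A:[bye,err] B:[] C:[] D:[]
After 9 (send(from=A, to=D, msg='final')): A:[bye,err] B:[] C:[] D:[final]
After 10 (process(D)): A:[bye,err] B:[] C:[] D:[]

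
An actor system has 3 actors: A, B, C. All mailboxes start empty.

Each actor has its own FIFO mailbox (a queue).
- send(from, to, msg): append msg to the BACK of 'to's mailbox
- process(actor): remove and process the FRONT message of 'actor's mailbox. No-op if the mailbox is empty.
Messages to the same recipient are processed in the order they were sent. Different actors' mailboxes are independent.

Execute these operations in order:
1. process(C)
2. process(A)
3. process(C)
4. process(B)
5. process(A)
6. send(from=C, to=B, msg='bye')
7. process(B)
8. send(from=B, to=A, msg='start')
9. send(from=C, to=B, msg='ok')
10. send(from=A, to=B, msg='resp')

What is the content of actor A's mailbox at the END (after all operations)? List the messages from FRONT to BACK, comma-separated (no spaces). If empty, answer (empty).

Answer: start

Derivation:
After 1 (process(C)): A:[] B:[] C:[]
After 2 (process(A)): A:[] B:[] C:[]
After 3 (process(C)): A:[] B:[] C:[]
After 4 (process(B)): A:[] B:[] C:[]
After 5 (process(A)): A:[] B:[] C:[]
After 6 (send(from=C, to=B, msg='bye')): A:[] B:[bye] C:[]
After 7 (process(B)): A:[] B:[] C:[]
After 8 (send(from=B, to=A, msg='start')): A:[start] B:[] C:[]
After 9 (send(from=C, to=B, msg='ok')): A:[start] B:[ok] C:[]
After 10 (send(from=A, to=B, msg='resp')): A:[start] B:[ok,resp] C:[]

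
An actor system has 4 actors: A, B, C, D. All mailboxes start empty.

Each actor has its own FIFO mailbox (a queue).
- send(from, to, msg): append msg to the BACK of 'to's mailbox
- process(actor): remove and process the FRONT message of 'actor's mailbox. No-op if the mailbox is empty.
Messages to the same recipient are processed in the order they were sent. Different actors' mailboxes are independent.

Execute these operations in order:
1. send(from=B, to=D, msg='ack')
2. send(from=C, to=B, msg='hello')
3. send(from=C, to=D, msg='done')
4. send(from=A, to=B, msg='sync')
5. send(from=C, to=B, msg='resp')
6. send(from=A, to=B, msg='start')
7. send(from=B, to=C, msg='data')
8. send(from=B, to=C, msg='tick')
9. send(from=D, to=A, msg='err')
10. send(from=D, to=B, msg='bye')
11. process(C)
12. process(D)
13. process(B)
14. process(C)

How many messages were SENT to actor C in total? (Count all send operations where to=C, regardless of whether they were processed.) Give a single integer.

After 1 (send(from=B, to=D, msg='ack')): A:[] B:[] C:[] D:[ack]
After 2 (send(from=C, to=B, msg='hello')): A:[] B:[hello] C:[] D:[ack]
After 3 (send(from=C, to=D, msg='done')): A:[] B:[hello] C:[] D:[ack,done]
After 4 (send(from=A, to=B, msg='sync')): A:[] B:[hello,sync] C:[] D:[ack,done]
After 5 (send(from=C, to=B, msg='resp')): A:[] B:[hello,sync,resp] C:[] D:[ack,done]
After 6 (send(from=A, to=B, msg='start')): A:[] B:[hello,sync,resp,start] C:[] D:[ack,done]
After 7 (send(from=B, to=C, msg='data')): A:[] B:[hello,sync,resp,start] C:[data] D:[ack,done]
After 8 (send(from=B, to=C, msg='tick')): A:[] B:[hello,sync,resp,start] C:[data,tick] D:[ack,done]
After 9 (send(from=D, to=A, msg='err')): A:[err] B:[hello,sync,resp,start] C:[data,tick] D:[ack,done]
After 10 (send(from=D, to=B, msg='bye')): A:[err] B:[hello,sync,resp,start,bye] C:[data,tick] D:[ack,done]
After 11 (process(C)): A:[err] B:[hello,sync,resp,start,bye] C:[tick] D:[ack,done]
After 12 (process(D)): A:[err] B:[hello,sync,resp,start,bye] C:[tick] D:[done]
After 13 (process(B)): A:[err] B:[sync,resp,start,bye] C:[tick] D:[done]
After 14 (process(C)): A:[err] B:[sync,resp,start,bye] C:[] D:[done]

Answer: 2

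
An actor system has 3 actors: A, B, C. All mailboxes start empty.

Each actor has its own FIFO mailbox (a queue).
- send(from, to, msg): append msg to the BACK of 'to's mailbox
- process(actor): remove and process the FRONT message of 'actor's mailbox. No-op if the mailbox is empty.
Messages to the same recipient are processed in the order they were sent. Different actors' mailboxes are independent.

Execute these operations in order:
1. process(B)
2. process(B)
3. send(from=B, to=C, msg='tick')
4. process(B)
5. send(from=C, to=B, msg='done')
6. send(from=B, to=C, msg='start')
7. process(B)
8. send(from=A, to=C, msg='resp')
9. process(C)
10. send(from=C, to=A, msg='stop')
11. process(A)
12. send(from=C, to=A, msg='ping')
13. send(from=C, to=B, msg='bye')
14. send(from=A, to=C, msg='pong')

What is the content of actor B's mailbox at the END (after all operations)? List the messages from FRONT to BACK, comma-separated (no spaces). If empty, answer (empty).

After 1 (process(B)): A:[] B:[] C:[]
After 2 (process(B)): A:[] B:[] C:[]
After 3 (send(from=B, to=C, msg='tick')): A:[] B:[] C:[tick]
After 4 (process(B)): A:[] B:[] C:[tick]
After 5 (send(from=C, to=B, msg='done')): A:[] B:[done] C:[tick]
After 6 (send(from=B, to=C, msg='start')): A:[] B:[done] C:[tick,start]
After 7 (process(B)): A:[] B:[] C:[tick,start]
After 8 (send(from=A, to=C, msg='resp')): A:[] B:[] C:[tick,start,resp]
After 9 (process(C)): A:[] B:[] C:[start,resp]
After 10 (send(from=C, to=A, msg='stop')): A:[stop] B:[] C:[start,resp]
After 11 (process(A)): A:[] B:[] C:[start,resp]
After 12 (send(from=C, to=A, msg='ping')): A:[ping] B:[] C:[start,resp]
After 13 (send(from=C, to=B, msg='bye')): A:[ping] B:[bye] C:[start,resp]
After 14 (send(from=A, to=C, msg='pong')): A:[ping] B:[bye] C:[start,resp,pong]

Answer: bye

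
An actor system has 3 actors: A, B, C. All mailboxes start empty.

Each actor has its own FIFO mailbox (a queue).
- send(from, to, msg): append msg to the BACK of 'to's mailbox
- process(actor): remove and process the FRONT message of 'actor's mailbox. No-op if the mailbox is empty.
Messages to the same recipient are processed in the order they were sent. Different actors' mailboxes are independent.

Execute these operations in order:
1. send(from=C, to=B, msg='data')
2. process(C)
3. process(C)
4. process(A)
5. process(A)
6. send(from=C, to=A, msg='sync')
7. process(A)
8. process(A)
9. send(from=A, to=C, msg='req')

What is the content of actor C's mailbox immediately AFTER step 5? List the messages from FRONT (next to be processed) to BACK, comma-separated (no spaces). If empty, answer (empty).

After 1 (send(from=C, to=B, msg='data')): A:[] B:[data] C:[]
After 2 (process(C)): A:[] B:[data] C:[]
After 3 (process(C)): A:[] B:[data] C:[]
After 4 (process(A)): A:[] B:[data] C:[]
After 5 (process(A)): A:[] B:[data] C:[]

(empty)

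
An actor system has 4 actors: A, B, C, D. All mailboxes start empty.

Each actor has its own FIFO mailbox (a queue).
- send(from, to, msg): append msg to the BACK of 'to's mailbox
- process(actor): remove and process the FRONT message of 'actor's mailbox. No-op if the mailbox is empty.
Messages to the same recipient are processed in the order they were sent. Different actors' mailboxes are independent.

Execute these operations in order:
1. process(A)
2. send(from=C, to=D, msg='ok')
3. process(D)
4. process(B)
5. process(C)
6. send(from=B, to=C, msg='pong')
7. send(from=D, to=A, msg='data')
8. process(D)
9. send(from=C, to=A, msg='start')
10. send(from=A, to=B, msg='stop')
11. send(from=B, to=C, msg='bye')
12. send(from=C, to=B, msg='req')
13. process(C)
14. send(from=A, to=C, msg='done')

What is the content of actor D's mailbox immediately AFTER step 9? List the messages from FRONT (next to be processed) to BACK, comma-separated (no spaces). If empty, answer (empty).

After 1 (process(A)): A:[] B:[] C:[] D:[]
After 2 (send(from=C, to=D, msg='ok')): A:[] B:[] C:[] D:[ok]
After 3 (process(D)): A:[] B:[] C:[] D:[]
After 4 (process(B)): A:[] B:[] C:[] D:[]
After 5 (process(C)): A:[] B:[] C:[] D:[]
After 6 (send(from=B, to=C, msg='pong')): A:[] B:[] C:[pong] D:[]
After 7 (send(from=D, to=A, msg='data')): A:[data] B:[] C:[pong] D:[]
After 8 (process(D)): A:[data] B:[] C:[pong] D:[]
After 9 (send(from=C, to=A, msg='start')): A:[data,start] B:[] C:[pong] D:[]

(empty)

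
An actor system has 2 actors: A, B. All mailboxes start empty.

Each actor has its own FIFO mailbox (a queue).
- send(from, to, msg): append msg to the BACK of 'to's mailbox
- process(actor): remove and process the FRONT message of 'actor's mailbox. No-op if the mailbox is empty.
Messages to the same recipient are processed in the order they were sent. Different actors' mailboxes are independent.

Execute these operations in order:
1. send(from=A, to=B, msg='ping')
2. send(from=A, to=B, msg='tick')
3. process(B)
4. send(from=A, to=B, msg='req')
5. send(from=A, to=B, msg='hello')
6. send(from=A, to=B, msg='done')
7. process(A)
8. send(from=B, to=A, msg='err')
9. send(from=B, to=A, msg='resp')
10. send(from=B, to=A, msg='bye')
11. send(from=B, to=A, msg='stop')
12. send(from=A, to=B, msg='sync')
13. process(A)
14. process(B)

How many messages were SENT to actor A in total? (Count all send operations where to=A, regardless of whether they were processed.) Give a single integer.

Answer: 4

Derivation:
After 1 (send(from=A, to=B, msg='ping')): A:[] B:[ping]
After 2 (send(from=A, to=B, msg='tick')): A:[] B:[ping,tick]
After 3 (process(B)): A:[] B:[tick]
After 4 (send(from=A, to=B, msg='req')): A:[] B:[tick,req]
After 5 (send(from=A, to=B, msg='hello')): A:[] B:[tick,req,hello]
After 6 (send(from=A, to=B, msg='done')): A:[] B:[tick,req,hello,done]
After 7 (process(A)): A:[] B:[tick,req,hello,done]
After 8 (send(from=B, to=A, msg='err')): A:[err] B:[tick,req,hello,done]
After 9 (send(from=B, to=A, msg='resp')): A:[err,resp] B:[tick,req,hello,done]
After 10 (send(from=B, to=A, msg='bye')): A:[err,resp,bye] B:[tick,req,hello,done]
After 11 (send(from=B, to=A, msg='stop')): A:[err,resp,bye,stop] B:[tick,req,hello,done]
After 12 (send(from=A, to=B, msg='sync')): A:[err,resp,bye,stop] B:[tick,req,hello,done,sync]
After 13 (process(A)): A:[resp,bye,stop] B:[tick,req,hello,done,sync]
After 14 (process(B)): A:[resp,bye,stop] B:[req,hello,done,sync]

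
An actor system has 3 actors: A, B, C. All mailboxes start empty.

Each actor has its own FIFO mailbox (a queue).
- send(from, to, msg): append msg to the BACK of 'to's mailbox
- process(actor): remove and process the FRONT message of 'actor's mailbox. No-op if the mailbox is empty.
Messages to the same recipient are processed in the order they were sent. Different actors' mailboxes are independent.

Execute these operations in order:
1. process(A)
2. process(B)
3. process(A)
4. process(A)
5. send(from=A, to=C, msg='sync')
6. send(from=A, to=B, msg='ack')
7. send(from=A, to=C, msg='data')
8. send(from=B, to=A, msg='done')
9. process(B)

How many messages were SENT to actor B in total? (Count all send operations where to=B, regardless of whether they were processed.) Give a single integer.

After 1 (process(A)): A:[] B:[] C:[]
After 2 (process(B)): A:[] B:[] C:[]
After 3 (process(A)): A:[] B:[] C:[]
After 4 (process(A)): A:[] B:[] C:[]
After 5 (send(from=A, to=C, msg='sync')): A:[] B:[] C:[sync]
After 6 (send(from=A, to=B, msg='ack')): A:[] B:[ack] C:[sync]
After 7 (send(from=A, to=C, msg='data')): A:[] B:[ack] C:[sync,data]
After 8 (send(from=B, to=A, msg='done')): A:[done] B:[ack] C:[sync,data]
After 9 (process(B)): A:[done] B:[] C:[sync,data]

Answer: 1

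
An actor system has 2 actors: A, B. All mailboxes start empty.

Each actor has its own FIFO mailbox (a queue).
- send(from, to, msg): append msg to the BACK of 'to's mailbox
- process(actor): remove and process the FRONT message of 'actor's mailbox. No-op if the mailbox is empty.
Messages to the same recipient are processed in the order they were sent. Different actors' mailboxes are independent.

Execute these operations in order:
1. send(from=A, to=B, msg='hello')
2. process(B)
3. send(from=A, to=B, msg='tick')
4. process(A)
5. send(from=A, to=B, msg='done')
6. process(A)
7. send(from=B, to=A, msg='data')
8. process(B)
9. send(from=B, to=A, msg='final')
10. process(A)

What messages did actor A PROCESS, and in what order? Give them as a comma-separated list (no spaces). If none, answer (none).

After 1 (send(from=A, to=B, msg='hello')): A:[] B:[hello]
After 2 (process(B)): A:[] B:[]
After 3 (send(from=A, to=B, msg='tick')): A:[] B:[tick]
After 4 (process(A)): A:[] B:[tick]
After 5 (send(from=A, to=B, msg='done')): A:[] B:[tick,done]
After 6 (process(A)): A:[] B:[tick,done]
After 7 (send(from=B, to=A, msg='data')): A:[data] B:[tick,done]
After 8 (process(B)): A:[data] B:[done]
After 9 (send(from=B, to=A, msg='final')): A:[data,final] B:[done]
After 10 (process(A)): A:[final] B:[done]

Answer: data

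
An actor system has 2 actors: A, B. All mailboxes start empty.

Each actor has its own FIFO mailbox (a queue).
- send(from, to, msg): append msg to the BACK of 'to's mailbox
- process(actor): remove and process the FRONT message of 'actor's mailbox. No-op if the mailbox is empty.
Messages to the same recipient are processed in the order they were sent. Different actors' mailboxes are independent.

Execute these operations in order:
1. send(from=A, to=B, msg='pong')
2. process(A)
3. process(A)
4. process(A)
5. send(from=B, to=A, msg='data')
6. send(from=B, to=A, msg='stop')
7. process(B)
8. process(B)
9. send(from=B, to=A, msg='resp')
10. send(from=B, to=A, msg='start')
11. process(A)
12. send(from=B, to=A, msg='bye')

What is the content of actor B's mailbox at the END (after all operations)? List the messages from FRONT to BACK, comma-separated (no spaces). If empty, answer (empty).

After 1 (send(from=A, to=B, msg='pong')): A:[] B:[pong]
After 2 (process(A)): A:[] B:[pong]
After 3 (process(A)): A:[] B:[pong]
After 4 (process(A)): A:[] B:[pong]
After 5 (send(from=B, to=A, msg='data')): A:[data] B:[pong]
After 6 (send(from=B, to=A, msg='stop')): A:[data,stop] B:[pong]
After 7 (process(B)): A:[data,stop] B:[]
After 8 (process(B)): A:[data,stop] B:[]
After 9 (send(from=B, to=A, msg='resp')): A:[data,stop,resp] B:[]
After 10 (send(from=B, to=A, msg='start')): A:[data,stop,resp,start] B:[]
After 11 (process(A)): A:[stop,resp,start] B:[]
After 12 (send(from=B, to=A, msg='bye')): A:[stop,resp,start,bye] B:[]

Answer: (empty)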